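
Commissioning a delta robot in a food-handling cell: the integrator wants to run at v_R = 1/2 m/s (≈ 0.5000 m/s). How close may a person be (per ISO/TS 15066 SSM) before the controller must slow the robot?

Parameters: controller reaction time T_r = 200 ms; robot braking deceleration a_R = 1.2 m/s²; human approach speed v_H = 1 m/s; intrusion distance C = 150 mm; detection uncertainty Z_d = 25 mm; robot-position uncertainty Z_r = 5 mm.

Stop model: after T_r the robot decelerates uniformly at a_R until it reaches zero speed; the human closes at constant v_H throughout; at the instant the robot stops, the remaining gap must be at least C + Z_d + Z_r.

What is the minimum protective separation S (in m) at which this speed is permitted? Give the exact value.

S_min = 1201/1200 m = 1.0008 m

stop time T_s = (1/2)/(6/5) = 0.4167 s
robot covers v_R·T_r = 0.5000·0.2000 = 0.1000 m before braking
braking distance = 0.5000²/(2·1.2000) = 0.1042 m
person approaches 1.0000·(0.2000+0.4167) = 0.6167 m
margins: 0.1500+0.0250+0.0050 = 0.1800 m
S_min ≈ 0.1000+0.1042+0.6167+0.1800  ⇒  S_min = 1201/1200 m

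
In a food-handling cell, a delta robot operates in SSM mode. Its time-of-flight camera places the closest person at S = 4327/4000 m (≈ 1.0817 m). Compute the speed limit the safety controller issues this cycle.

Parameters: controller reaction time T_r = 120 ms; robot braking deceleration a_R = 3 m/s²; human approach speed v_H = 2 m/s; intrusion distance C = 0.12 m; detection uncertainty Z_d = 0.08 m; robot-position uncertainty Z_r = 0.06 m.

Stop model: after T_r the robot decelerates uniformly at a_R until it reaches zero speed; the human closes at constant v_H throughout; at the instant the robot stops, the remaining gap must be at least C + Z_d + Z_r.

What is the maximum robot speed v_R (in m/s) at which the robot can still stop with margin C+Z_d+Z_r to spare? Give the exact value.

v_R_max = 13/20 m/s = 0.6500 m/s

collect terms ⇒ (1/6)·v_R² + (59/75)·v_R + (-2327/4000) = 0
  disc = (59/75)² − 4·(1/6)·(-2327/4000) = 90601/90000 ; √disc = 301/300
  v_R = (−(59/75) + 301/300) / (2·(1/6)) = 13/20 m/s
check:
braking lasts T_s = (13/20)/3 = 0.2167 s
reaction-phase robot travel = 0.6500·0.1200 = 0.0780 m
robot covers 0.6500·0.2167 − ½·3.0000·0.2167² = 0.0704 m while stopping
human closes 2.0000·0.3367 = 0.6733 m
residual clearance needed = 0.1200+0.0800+0.0600 = 0.2600 m
sum ≈ 0.0780+0.0704+0.6733+0.2600 ≈ 1.0817 m = S ✓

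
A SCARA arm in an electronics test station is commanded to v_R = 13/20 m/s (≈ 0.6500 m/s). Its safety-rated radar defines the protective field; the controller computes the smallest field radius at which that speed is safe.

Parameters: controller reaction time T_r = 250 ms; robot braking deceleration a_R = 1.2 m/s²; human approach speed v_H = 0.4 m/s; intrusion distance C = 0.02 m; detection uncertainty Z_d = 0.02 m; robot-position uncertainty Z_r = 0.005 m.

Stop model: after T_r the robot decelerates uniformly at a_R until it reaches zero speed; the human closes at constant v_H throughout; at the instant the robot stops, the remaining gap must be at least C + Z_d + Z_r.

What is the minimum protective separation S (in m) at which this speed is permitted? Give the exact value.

braking lasts T_s = (13/20)/(6/5) = 0.5417 s
robot covers v_R·T_r = 0.6500·0.2500 = 0.1625 m before braking
robot covers 0.6500·0.5417 − ½·1.2000·0.5417² = 0.1760 m while stopping
human closes 0.4000·0.7917 = 0.3167 m
margins: 0.0200+0.0200+0.0050 = 0.0450 m
S_min ≈ 0.1625+0.1760+0.3167+0.0450  ⇒  S_min = 3361/4800 m

S_min = 3361/4800 m = 0.7002 m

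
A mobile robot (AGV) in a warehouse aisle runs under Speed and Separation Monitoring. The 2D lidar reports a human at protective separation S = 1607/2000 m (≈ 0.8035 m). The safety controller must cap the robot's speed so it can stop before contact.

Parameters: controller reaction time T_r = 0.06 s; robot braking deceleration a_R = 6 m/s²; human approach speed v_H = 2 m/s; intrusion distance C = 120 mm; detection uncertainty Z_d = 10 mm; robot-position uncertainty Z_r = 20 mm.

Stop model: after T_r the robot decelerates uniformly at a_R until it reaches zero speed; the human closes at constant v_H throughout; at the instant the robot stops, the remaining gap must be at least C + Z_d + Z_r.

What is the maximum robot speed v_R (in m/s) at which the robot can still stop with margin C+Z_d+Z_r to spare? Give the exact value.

collect terms ⇒ (1/12)·v_R² + (59/150)·v_R + (-1067/2000) = 0
  disc = (59/150)² − 4·(1/12)·(-1067/2000) = 29929/90000 ; √disc = 173/300
  v_R = (−(59/150) + 173/300) / (2·(1/12)) = 11/10 m/s
check:
T_s = v_R/a_R = (11/10)/6 = 0.1833 s
reaction-phase robot travel = 1.1000·0.0600 = 0.0660 m
robot under decel: 1.1000²/(2·6.0000) = 0.1008 m
human closes 2.0000·0.2433 = 0.4867 m
C+Z_d+Z_r = 0.1200+0.0100+0.0200 = 0.1500 m
sum ≈ 0.0660+0.1008+0.4867+0.1500 ≈ 0.8035 m = S ✓

v_R_max = 11/10 m/s = 1.1000 m/s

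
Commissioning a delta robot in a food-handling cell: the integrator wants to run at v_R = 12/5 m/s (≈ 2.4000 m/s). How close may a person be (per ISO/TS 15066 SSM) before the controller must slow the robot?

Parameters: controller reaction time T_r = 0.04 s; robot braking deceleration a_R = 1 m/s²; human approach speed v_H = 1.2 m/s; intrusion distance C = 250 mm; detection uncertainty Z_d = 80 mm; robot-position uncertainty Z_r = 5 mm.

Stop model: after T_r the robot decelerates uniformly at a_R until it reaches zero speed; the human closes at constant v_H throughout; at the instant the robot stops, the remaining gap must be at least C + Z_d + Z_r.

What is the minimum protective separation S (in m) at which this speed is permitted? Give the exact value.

T_s = v_R/a_R = (12/5)/1 = 2.4000 s
robot covers v_R·T_r = 2.4000·0.0400 = 0.0960 m before braking
robot covers 2.4000·2.4000 − ½·1.0000·2.4000² = 2.8800 m while stopping
person approaches 1.2000·(0.0400+2.4000) = 2.9280 m
margins: 0.2500+0.0800+0.0050 = 0.3350 m
S_min ≈ 0.0960+2.8800+2.9280+0.3350  ⇒  S_min = 6239/1000 m

S_min = 6239/1000 m = 6.2390 m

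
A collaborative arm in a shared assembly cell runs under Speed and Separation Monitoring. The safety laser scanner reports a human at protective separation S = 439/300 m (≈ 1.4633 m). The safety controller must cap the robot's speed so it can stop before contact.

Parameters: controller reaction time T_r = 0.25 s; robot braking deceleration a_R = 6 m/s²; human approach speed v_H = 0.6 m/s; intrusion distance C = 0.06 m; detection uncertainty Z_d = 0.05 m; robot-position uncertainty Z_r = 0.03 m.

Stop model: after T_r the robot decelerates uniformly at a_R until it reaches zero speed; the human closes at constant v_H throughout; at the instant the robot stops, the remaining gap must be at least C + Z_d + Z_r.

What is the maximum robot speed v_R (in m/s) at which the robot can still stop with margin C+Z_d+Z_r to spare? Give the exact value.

v_R_max = 11/5 m/s = 2.2000 m/s

quadratic (1/12)·v² + (7/20)·v + (-88/75) = 0
  disc = (7/20)² − 4·(1/12)·(-88/75) = 1849/3600 ; √disc = 43/60
  v_R = (−(7/20) + 43/60) / (2·(1/12)) = 11/5 m/s
check:
T_s = v_R/a_R = (11/5)/6 = 0.3667 s
robot in T_r: 2.2000·0.2500 = 0.5500 m
robot covers 2.2000·0.3667 − ½·6.0000·0.3667² = 0.4033 m while stopping
human over T_r+T_s: 0.6000·(0.2500+0.3667) = 0.3700 m
margins: 0.0600+0.0500+0.0300 = 0.1400 m
sum ≈ 0.5500+0.4033+0.3700+0.1400 ≈ 1.4633 m = S ✓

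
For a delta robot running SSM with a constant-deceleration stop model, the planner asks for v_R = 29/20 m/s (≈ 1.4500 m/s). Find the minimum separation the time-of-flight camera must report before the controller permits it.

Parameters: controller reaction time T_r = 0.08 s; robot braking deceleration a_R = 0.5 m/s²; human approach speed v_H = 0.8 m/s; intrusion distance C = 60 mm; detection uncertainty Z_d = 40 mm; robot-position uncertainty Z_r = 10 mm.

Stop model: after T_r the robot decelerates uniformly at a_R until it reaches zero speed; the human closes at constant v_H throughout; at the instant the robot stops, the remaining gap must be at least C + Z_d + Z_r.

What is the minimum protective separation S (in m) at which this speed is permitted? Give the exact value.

braking lasts T_s = (29/20)/(1/2) = 2.9000 s
reaction-phase robot travel = 1.4500·0.0800 = 0.1160 m
braking distance = 1.4500²/(2·0.5000) = 2.1025 m
person approaches 0.8000·(0.0800+2.9000) = 2.3840 m
residual clearance needed = 0.0600+0.0400+0.0100 = 0.1100 m
S_min ≈ 0.1160+2.1025+2.3840+0.1100  ⇒  S_min = 377/80 m

S_min = 377/80 m = 4.7125 m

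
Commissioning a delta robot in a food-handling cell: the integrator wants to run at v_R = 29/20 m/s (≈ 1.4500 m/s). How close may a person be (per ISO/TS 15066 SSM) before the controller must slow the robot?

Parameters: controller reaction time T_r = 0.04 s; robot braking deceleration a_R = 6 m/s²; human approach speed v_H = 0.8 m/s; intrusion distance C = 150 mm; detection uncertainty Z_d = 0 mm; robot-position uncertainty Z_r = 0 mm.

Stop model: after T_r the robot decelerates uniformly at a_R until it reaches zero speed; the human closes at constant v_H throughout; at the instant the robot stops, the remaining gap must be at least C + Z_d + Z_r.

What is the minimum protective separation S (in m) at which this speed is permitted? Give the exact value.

stop time T_s = (29/20)/6 = 0.2417 s
robot in T_r: 1.4500·0.0400 = 0.0580 m
braking distance = 1.4500²/(2·6.0000) = 0.1752 m
person approaches 0.8000·(0.0400+0.2417) = 0.2253 m
C+Z_d+Z_r = 0.1500+0.0000+0.0000 = 0.1500 m
S_min ≈ 0.0580+0.1752+0.2253+0.1500  ⇒  S_min = 2921/4800 m

S_min = 2921/4800 m = 0.6085 m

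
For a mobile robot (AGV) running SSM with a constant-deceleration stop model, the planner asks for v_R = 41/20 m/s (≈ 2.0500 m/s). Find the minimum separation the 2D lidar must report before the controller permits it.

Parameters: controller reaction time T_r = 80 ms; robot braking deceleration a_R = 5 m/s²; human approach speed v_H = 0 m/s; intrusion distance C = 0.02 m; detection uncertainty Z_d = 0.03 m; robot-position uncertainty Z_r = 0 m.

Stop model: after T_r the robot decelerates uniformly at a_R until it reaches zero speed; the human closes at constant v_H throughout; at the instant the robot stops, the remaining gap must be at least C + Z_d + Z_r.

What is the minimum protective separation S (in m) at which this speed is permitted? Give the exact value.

braking lasts T_s = (41/20)/5 = 0.4100 s
reaction-phase robot travel = 2.0500·0.0800 = 0.1640 m
robot under decel: 2.0500²/(2·5.0000) = 0.4203 m
human closes 0.0000·0.4900 = 0.0000 m
residual clearance needed = 0.0200+0.0300+0.0000 = 0.0500 m
S_min ≈ 0.1640+0.4203+0.0000+0.0500  ⇒  S_min = 2537/4000 m

S_min = 2537/4000 m = 0.6342 m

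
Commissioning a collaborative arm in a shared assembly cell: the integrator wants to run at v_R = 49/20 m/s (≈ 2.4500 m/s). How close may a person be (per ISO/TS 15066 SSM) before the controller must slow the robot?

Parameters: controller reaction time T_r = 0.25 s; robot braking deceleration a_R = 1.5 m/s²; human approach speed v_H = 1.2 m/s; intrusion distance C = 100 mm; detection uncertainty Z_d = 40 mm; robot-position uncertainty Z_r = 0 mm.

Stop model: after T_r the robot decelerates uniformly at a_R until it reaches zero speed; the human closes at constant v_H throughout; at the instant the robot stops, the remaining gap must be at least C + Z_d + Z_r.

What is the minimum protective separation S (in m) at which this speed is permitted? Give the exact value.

S_min = 376/75 m = 5.0133 m

T_s = v_R/a_R = (49/20)/(3/2) = 1.6333 s
robot in T_r: 2.4500·0.2500 = 0.6125 m
braking distance = 2.4500²/(2·1.5000) = 2.0008 m
person approaches 1.2000·(0.2500+1.6333) = 2.2600 m
C+Z_d+Z_r = 0.1000+0.0400+0.0000 = 0.1400 m
S_min ≈ 0.6125+2.0008+2.2600+0.1400  ⇒  S_min = 376/75 m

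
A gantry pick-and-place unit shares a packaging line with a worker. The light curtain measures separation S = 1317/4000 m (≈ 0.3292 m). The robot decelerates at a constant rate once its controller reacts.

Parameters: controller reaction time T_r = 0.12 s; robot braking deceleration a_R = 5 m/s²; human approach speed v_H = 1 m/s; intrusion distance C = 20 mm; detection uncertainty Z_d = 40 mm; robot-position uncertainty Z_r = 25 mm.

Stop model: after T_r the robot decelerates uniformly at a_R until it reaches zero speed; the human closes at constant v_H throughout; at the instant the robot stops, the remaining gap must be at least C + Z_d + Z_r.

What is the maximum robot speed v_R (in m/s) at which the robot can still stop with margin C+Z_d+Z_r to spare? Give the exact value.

at the boundary: (1/10)·v² + (8/25)·v + (-497/4000) = 0
  disc = (8/25)² − 4·(1/10)·(-497/4000) = 1521/10000 ; √disc = 39/100
  v_R = (−(8/25) + 39/100) / (2·(1/10)) = 7/20 m/s
check:
stop time T_s = (7/20)/5 = 0.0700 s
robot in T_r: 0.3500·0.1200 = 0.0420 m
braking distance = 0.3500²/(2·5.0000) = 0.0123 m
human closes 1.0000·0.1900 = 0.1900 m
residual clearance needed = 0.0200+0.0400+0.0250 = 0.0850 m
sum ≈ 0.0420+0.0123+0.1900+0.0850 ≈ 0.3292 m = S ✓

v_R_max = 7/20 m/s = 0.3500 m/s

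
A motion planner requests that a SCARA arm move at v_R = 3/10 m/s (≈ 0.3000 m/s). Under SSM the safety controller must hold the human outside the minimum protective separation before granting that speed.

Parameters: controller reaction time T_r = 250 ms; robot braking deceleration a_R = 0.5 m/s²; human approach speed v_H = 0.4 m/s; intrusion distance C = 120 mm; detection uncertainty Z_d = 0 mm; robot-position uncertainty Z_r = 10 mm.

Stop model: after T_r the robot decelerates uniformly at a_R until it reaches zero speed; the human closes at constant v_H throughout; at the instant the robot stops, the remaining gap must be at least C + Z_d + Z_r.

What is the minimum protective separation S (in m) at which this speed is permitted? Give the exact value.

stop time T_s = (3/10)/(1/2) = 0.6000 s
robot in T_r: 0.3000·0.2500 = 0.0750 m
robot under decel: 0.3000²/(2·0.5000) = 0.0900 m
human over T_r+T_s: 0.4000·(0.2500+0.6000) = 0.3400 m
C+Z_d+Z_r = 0.1200+0.0000+0.0100 = 0.1300 m
S_min ≈ 0.0750+0.0900+0.3400+0.1300  ⇒  S_min = 127/200 m

S_min = 127/200 m = 0.6350 m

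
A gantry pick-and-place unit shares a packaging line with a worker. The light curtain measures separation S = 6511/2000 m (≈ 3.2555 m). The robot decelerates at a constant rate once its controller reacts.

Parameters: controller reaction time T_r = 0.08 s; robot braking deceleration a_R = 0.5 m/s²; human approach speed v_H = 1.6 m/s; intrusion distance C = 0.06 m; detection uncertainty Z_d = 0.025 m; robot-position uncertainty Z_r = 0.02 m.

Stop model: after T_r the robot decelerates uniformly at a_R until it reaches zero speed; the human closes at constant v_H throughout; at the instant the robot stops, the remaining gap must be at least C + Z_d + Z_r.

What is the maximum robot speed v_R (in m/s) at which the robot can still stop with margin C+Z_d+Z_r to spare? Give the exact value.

v_R_max = 3/4 m/s = 0.7500 m/s

collect terms ⇒ (1)·v_R² + (82/25)·v_R + (-1209/400) = 0
  disc = (82/25)² − 4·(1)·(-1209/400) = 57121/2500 ; √disc = 239/50
  v_R = (−(82/25) + 239/50) / (2·(1)) = 3/4 m/s
check:
braking lasts T_s = (3/4)/(1/2) = 1.5000 s
reaction-phase robot travel = 0.7500·0.0800 = 0.0600 m
braking distance = 0.7500²/(2·0.5000) = 0.5625 m
human over T_r+T_s: 1.6000·(0.0800+1.5000) = 2.5280 m
C+Z_d+Z_r = 0.0600+0.0250+0.0200 = 0.1050 m
sum ≈ 0.0600+0.5625+2.5280+0.1050 ≈ 3.2555 m = S ✓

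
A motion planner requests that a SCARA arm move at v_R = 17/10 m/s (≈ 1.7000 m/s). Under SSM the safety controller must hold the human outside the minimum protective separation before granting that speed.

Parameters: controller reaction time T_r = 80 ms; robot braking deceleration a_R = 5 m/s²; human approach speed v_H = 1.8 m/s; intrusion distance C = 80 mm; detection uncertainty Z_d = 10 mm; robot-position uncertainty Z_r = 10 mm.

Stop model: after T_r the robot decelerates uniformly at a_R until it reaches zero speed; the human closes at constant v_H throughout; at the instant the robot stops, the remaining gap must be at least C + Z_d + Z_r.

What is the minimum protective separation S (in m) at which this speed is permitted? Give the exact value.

S_min = 1281/1000 m = 1.2810 m

braking lasts T_s = (17/10)/5 = 0.3400 s
reaction-phase robot travel = 1.7000·0.0800 = 0.1360 m
robot under decel: 1.7000²/(2·5.0000) = 0.2890 m
human over T_r+T_s: 1.8000·(0.0800+0.3400) = 0.7560 m
residual clearance needed = 0.0800+0.0100+0.0100 = 0.1000 m
S_min ≈ 0.1360+0.2890+0.7560+0.1000  ⇒  S_min = 1281/1000 m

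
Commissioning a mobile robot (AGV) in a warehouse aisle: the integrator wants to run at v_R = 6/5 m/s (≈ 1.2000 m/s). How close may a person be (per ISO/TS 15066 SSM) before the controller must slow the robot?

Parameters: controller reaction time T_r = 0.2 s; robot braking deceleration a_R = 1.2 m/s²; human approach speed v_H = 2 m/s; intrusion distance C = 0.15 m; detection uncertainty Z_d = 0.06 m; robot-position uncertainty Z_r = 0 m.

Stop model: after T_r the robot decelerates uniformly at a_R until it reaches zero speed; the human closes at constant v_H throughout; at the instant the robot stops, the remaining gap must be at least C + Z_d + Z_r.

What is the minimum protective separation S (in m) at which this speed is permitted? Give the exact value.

S_min = 69/20 m = 3.4500 m

braking lasts T_s = (6/5)/(6/5) = 1.0000 s
robot covers v_R·T_r = 1.2000·0.2000 = 0.2400 m before braking
robot under decel: 1.2000²/(2·1.2000) = 0.6000 m
human closes 2.0000·1.2000 = 2.4000 m
margins: 0.1500+0.0600+0.0000 = 0.2100 m
S_min ≈ 0.2400+0.6000+2.4000+0.2100  ⇒  S_min = 69/20 m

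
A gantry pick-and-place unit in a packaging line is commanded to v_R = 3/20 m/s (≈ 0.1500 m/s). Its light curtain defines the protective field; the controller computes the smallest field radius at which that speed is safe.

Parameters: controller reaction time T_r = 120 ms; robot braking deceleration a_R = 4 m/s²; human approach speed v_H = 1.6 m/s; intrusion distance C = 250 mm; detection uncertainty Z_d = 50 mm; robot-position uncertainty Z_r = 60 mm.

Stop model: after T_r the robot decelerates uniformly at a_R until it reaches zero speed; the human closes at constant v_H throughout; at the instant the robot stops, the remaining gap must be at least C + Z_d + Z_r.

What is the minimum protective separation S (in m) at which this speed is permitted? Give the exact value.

T_s = v_R/a_R = (3/20)/4 = 0.0375 s
robot covers v_R·T_r = 0.1500·0.1200 = 0.0180 m before braking
robot under decel: 0.1500²/(2·4.0000) = 0.0028 m
person approaches 1.6000·(0.1200+0.0375) = 0.2520 m
C+Z_d+Z_r = 0.2500+0.0500+0.0600 = 0.3600 m
S_min ≈ 0.0180+0.0028+0.2520+0.3600  ⇒  S_min = 81/128 m

S_min = 81/128 m = 0.6328 m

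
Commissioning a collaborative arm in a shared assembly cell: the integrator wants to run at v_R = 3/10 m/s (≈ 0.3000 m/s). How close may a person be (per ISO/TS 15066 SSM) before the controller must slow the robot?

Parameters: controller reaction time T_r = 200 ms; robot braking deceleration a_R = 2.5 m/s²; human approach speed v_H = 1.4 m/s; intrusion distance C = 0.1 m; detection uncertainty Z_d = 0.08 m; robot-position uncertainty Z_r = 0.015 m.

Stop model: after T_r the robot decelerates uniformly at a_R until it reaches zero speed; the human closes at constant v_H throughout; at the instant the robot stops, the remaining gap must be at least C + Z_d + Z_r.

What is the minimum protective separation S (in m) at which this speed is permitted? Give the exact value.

S_min = 721/1000 m = 0.7210 m

stop time T_s = (3/10)/(5/2) = 0.1200 s
robot covers v_R·T_r = 0.3000·0.2000 = 0.0600 m before braking
robot under decel: 0.3000²/(2·2.5000) = 0.0180 m
human closes 1.4000·0.3200 = 0.4480 m
residual clearance needed = 0.1000+0.0800+0.0150 = 0.1950 m
S_min ≈ 0.0600+0.0180+0.4480+0.1950  ⇒  S_min = 721/1000 m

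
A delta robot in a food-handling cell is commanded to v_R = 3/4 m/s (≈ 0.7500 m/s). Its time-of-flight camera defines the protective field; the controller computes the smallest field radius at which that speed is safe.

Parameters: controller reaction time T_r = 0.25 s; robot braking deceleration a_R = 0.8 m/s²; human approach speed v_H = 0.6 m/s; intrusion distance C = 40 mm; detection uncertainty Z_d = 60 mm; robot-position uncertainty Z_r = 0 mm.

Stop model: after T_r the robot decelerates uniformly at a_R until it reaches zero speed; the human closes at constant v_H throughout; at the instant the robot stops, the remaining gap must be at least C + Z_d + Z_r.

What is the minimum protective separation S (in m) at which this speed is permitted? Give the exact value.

S_min = 173/128 m = 1.3516 m

T_s = v_R/a_R = (3/4)/(4/5) = 0.9375 s
reaction-phase robot travel = 0.7500·0.2500 = 0.1875 m
robot under decel: 0.7500²/(2·0.8000) = 0.3516 m
human over T_r+T_s: 0.6000·(0.2500+0.9375) = 0.7125 m
residual clearance needed = 0.0400+0.0600+0.0000 = 0.1000 m
S_min ≈ 0.1875+0.3516+0.7125+0.1000  ⇒  S_min = 173/128 m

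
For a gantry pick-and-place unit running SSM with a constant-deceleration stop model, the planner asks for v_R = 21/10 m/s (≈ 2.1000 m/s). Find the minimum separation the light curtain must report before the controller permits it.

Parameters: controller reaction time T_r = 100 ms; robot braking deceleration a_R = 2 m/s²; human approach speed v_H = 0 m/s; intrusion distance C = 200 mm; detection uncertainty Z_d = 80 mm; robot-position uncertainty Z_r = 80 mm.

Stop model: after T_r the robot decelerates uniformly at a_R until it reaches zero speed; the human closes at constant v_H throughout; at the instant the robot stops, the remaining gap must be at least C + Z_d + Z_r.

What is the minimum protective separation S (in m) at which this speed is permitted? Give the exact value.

S_min = 669/400 m = 1.6725 m

braking lasts T_s = (21/10)/2 = 1.0500 s
reaction-phase robot travel = 2.1000·0.1000 = 0.2100 m
robot under decel: 2.1000²/(2·2.0000) = 1.1025 m
person approaches 0.0000·(0.1000+1.0500) = 0.0000 m
C+Z_d+Z_r = 0.2000+0.0800+0.0800 = 0.3600 m
S_min ≈ 0.2100+1.1025+0.0000+0.3600  ⇒  S_min = 669/400 m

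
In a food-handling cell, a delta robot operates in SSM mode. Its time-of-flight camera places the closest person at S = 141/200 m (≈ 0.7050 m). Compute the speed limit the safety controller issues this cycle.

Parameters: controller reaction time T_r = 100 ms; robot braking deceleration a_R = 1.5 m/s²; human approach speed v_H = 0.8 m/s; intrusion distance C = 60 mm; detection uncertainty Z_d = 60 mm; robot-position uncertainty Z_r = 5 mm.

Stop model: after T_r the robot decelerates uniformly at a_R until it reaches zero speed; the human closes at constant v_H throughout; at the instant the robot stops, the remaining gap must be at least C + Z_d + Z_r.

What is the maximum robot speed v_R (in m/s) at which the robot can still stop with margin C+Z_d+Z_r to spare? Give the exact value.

v_R_max = 3/5 m/s = 0.6000 m/s

at the boundary: (1/3)·v² + (19/30)·v + (-1/2) = 0
  disc = (19/30)² − 4·(1/3)·(-1/2) = 961/900 ; √disc = 31/30
  v_R = (−(19/30) + 31/30) / (2·(1/3)) = 3/5 m/s
check:
stop time T_s = (3/5)/(3/2) = 0.4000 s
reaction-phase robot travel = 0.6000·0.1000 = 0.0600 m
braking distance = 0.6000²/(2·1.5000) = 0.1200 m
human over T_r+T_s: 0.8000·(0.1000+0.4000) = 0.4000 m
C+Z_d+Z_r = 0.0600+0.0600+0.0050 = 0.1250 m
sum ≈ 0.0600+0.1200+0.4000+0.1250 ≈ 0.7050 m = S ✓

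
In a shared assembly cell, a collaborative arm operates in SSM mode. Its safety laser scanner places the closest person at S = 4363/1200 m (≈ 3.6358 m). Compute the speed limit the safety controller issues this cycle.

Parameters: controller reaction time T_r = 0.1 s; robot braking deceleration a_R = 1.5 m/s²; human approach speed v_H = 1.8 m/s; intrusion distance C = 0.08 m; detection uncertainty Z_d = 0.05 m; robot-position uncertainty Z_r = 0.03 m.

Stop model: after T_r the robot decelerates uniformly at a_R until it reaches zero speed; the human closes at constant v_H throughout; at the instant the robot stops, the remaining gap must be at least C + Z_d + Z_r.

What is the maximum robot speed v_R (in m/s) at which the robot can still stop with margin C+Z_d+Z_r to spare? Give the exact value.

collect terms ⇒ (1/3)·v_R² + (13/10)·v_R + (-791/240) = 0
  disc = (13/10)² − 4·(1/3)·(-791/240) = 1369/225 ; √disc = 37/15
  v_R = (−(13/10) + 37/15) / (2·(1/3)) = 7/4 m/s
check:
stop time T_s = (7/4)/(3/2) = 1.1667 s
robot in T_r: 1.7500·0.1000 = 0.1750 m
braking distance = 1.7500²/(2·1.5000) = 1.0208 m
human over T_r+T_s: 1.8000·(0.1000+1.1667) = 2.2800 m
C+Z_d+Z_r = 0.0800+0.0500+0.0300 = 0.1600 m
sum ≈ 0.1750+1.0208+2.2800+0.1600 ≈ 3.6358 m = S ✓

v_R_max = 7/4 m/s = 1.7500 m/s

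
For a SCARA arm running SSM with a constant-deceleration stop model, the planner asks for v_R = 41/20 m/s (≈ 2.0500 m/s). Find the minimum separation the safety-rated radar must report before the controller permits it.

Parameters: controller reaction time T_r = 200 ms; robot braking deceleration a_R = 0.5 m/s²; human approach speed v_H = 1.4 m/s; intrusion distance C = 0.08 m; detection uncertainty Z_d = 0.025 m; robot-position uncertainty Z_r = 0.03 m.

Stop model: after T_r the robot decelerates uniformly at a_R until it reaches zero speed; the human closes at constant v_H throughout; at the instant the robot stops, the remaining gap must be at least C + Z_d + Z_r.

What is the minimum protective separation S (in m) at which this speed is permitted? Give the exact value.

S_min = 4307/400 m = 10.7675 m

braking lasts T_s = (41/20)/(1/2) = 4.1000 s
robot covers v_R·T_r = 2.0500·0.2000 = 0.4100 m before braking
robot under decel: 2.0500²/(2·0.5000) = 4.2025 m
human over T_r+T_s: 1.4000·(0.2000+4.1000) = 6.0200 m
margins: 0.0800+0.0250+0.0300 = 0.1350 m
S_min ≈ 0.4100+4.2025+6.0200+0.1350  ⇒  S_min = 4307/400 m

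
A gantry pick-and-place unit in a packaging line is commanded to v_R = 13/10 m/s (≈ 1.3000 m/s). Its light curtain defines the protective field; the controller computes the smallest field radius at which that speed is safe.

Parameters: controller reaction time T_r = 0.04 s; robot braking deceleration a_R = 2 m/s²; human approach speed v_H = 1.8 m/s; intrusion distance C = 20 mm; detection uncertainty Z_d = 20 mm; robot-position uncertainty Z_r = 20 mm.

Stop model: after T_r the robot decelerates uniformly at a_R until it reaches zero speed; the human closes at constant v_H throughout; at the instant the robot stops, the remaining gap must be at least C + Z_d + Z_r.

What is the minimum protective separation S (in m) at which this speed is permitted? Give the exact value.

T_s = v_R/a_R = (13/10)/2 = 0.6500 s
reaction-phase robot travel = 1.3000·0.0400 = 0.0520 m
braking distance = 1.3000²/(2·2.0000) = 0.4225 m
human over T_r+T_s: 1.8000·(0.0400+0.6500) = 1.2420 m
C+Z_d+Z_r = 0.0200+0.0200+0.0200 = 0.0600 m
S_min ≈ 0.0520+0.4225+1.2420+0.0600  ⇒  S_min = 3553/2000 m

S_min = 3553/2000 m = 1.7765 m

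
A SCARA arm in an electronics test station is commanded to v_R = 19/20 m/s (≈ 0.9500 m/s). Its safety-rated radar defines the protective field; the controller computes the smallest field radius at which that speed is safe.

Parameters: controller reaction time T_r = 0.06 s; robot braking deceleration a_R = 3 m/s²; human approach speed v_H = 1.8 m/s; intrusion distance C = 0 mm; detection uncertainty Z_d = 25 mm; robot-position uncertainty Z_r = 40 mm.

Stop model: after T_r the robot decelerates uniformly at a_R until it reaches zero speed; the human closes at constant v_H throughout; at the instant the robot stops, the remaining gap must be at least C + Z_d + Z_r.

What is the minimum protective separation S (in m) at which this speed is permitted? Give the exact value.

S_min = 2281/2400 m = 0.9504 m

stop time T_s = (19/20)/3 = 0.3167 s
robot covers v_R·T_r = 0.9500·0.0600 = 0.0570 m before braking
robot under decel: 0.9500²/(2·3.0000) = 0.1504 m
human over T_r+T_s: 1.8000·(0.0600+0.3167) = 0.6780 m
residual clearance needed = 0.0000+0.0250+0.0400 = 0.0650 m
S_min ≈ 0.0570+0.1504+0.6780+0.0650  ⇒  S_min = 2281/2400 m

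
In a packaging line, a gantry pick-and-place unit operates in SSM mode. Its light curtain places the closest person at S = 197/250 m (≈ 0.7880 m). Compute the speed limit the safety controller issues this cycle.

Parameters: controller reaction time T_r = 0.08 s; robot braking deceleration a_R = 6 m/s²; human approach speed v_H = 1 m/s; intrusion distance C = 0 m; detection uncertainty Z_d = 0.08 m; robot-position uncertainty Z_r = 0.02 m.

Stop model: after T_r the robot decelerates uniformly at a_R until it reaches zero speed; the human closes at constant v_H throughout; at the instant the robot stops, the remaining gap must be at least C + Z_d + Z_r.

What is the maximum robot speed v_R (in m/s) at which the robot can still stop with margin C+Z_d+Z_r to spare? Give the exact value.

collect terms ⇒ (1/12)·v_R² + (37/150)·v_R + (-76/125) = 0
  disc = (37/150)² − 4·(1/12)·(-76/125) = 5929/22500 ; √disc = 77/150
  v_R = (−(37/150) + 77/150) / (2·(1/12)) = 8/5 m/s
check:
T_s = v_R/a_R = (8/5)/6 = 0.2667 s
robot covers v_R·T_r = 1.6000·0.0800 = 0.1280 m before braking
robot covers 1.6000·0.2667 − ½·6.0000·0.2667² = 0.2133 m while stopping
human over T_r+T_s: 1.0000·(0.0800+0.2667) = 0.3467 m
C+Z_d+Z_r = 0.0000+0.0800+0.0200 = 0.1000 m
sum ≈ 0.1280+0.2133+0.3467+0.1000 ≈ 0.7880 m = S ✓

v_R_max = 8/5 m/s = 1.6000 m/s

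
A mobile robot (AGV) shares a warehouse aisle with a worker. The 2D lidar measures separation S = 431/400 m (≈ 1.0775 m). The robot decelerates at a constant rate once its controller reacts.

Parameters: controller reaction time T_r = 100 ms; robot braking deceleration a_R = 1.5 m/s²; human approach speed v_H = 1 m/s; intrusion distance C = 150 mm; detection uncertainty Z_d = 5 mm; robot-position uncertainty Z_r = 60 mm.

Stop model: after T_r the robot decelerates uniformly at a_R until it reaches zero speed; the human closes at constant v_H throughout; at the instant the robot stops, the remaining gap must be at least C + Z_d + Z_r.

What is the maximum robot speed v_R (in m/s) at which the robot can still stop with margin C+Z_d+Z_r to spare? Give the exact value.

v_R_max = 3/4 m/s = 0.7500 m/s

quadratic (1/3)·v² + (23/30)·v + (-61/80) = 0
  disc = (23/30)² − 4·(1/3)·(-61/80) = 361/225 ; √disc = 19/15
  v_R = (−(23/30) + 19/15) / (2·(1/3)) = 3/4 m/s
check:
braking lasts T_s = (3/4)/(3/2) = 0.5000 s
robot covers v_R·T_r = 0.7500·0.1000 = 0.0750 m before braking
robot covers 0.7500·0.5000 − ½·1.5000·0.5000² = 0.1875 m while stopping
human over T_r+T_s: 1.0000·(0.1000+0.5000) = 0.6000 m
C+Z_d+Z_r = 0.1500+0.0050+0.0600 = 0.2150 m
sum ≈ 0.0750+0.1875+0.6000+0.2150 ≈ 1.0775 m = S ✓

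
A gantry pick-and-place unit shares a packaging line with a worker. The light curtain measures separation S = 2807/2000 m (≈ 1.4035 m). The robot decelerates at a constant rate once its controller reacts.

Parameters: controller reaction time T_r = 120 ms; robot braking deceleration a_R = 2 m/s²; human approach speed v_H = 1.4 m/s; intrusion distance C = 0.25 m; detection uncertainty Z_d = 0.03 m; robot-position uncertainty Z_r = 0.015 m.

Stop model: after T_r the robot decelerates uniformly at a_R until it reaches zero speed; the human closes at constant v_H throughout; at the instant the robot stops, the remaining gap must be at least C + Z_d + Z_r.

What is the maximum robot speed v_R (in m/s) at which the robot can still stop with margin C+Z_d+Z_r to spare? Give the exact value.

v_R_max = 9/10 m/s = 0.9000 m/s

collect terms ⇒ (1/4)·v_R² + (41/50)·v_R + (-1881/2000) = 0
  disc = (41/50)² − 4·(1/4)·(-1881/2000) = 16129/10000 ; √disc = 127/100
  v_R = (−(41/50) + 127/100) / (2·(1/4)) = 9/10 m/s
check:
T_s = v_R/a_R = (9/10)/2 = 0.4500 s
robot covers v_R·T_r = 0.9000·0.1200 = 0.1080 m before braking
braking distance = 0.9000²/(2·2.0000) = 0.2025 m
human over T_r+T_s: 1.4000·(0.1200+0.4500) = 0.7980 m
residual clearance needed = 0.2500+0.0300+0.0150 = 0.2950 m
sum ≈ 0.1080+0.2025+0.7980+0.2950 ≈ 1.4035 m = S ✓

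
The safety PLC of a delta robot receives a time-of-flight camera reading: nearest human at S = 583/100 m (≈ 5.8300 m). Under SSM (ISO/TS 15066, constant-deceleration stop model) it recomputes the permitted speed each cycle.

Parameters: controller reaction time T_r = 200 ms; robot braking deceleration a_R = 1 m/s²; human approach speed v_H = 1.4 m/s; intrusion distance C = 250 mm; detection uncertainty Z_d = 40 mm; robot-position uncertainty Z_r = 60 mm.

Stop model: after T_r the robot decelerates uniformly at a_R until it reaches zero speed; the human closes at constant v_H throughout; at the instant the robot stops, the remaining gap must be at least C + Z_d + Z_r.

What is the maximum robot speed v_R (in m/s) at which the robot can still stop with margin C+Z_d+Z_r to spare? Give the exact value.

at the boundary: (1/2)·v² + (8/5)·v + (-26/5) = 0
  disc = (8/5)² − 4·(1/2)·(-26/5) = 324/25 ; √disc = 18/5
  v_R = (−(8/5) + 18/5) / (2·(1/2)) = 2 m/s
check:
T_s = v_R/a_R = 2/1 = 2.0000 s
reaction-phase robot travel = 2.0000·0.2000 = 0.4000 m
braking distance = 2.0000²/(2·1.0000) = 2.0000 m
human over T_r+T_s: 1.4000·(0.2000+2.0000) = 3.0800 m
residual clearance needed = 0.2500+0.0400+0.0600 = 0.3500 m
sum ≈ 0.4000+2.0000+3.0800+0.3500 ≈ 5.8300 m = S ✓

v_R_max = 2 m/s = 2.0000 m/s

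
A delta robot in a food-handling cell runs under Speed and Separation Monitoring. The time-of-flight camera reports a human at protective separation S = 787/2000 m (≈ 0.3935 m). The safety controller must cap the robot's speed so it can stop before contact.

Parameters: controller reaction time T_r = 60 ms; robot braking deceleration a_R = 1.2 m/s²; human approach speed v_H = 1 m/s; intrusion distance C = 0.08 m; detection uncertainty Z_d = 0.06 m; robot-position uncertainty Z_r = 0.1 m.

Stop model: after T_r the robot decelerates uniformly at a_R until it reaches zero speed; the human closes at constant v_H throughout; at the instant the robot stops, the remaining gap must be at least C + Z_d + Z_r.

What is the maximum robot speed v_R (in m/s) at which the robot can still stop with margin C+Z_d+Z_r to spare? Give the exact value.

v_R_max = 1/10 m/s = 0.1000 m/s

at the boundary: (5/12)·v² + (67/75)·v + (-187/2000) = 0
  disc = (67/75)² − 4·(5/12)·(-187/2000) = 85849/90000 ; √disc = 293/300
  v_R = (−(67/75) + 293/300) / (2·(5/12)) = 1/10 m/s
check:
T_s = v_R/a_R = (1/10)/(6/5) = 0.0833 s
reaction-phase robot travel = 0.1000·0.0600 = 0.0060 m
robot covers 0.1000·0.0833 − ½·1.2000·0.0833² = 0.0042 m while stopping
human closes 1.0000·0.1433 = 0.1433 m
residual clearance needed = 0.0800+0.0600+0.1000 = 0.2400 m
sum ≈ 0.0060+0.0042+0.1433+0.2400 ≈ 0.3935 m = S ✓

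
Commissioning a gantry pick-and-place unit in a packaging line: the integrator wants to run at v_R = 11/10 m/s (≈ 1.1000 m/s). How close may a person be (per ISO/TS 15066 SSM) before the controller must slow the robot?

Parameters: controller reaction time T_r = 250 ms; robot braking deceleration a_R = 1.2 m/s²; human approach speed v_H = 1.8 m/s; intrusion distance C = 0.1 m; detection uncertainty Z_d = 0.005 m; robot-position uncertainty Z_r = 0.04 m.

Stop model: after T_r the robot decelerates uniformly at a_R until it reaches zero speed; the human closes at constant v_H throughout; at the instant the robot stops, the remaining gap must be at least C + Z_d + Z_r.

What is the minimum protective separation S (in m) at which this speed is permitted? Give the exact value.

S_min = 3629/1200 m = 3.0242 m

stop time T_s = (11/10)/(6/5) = 0.9167 s
robot in T_r: 1.1000·0.2500 = 0.2750 m
braking distance = 1.1000²/(2·1.2000) = 0.5042 m
human over T_r+T_s: 1.8000·(0.2500+0.9167) = 2.1000 m
margins: 0.1000+0.0050+0.0400 = 0.1450 m
S_min ≈ 0.2750+0.5042+2.1000+0.1450  ⇒  S_min = 3629/1200 m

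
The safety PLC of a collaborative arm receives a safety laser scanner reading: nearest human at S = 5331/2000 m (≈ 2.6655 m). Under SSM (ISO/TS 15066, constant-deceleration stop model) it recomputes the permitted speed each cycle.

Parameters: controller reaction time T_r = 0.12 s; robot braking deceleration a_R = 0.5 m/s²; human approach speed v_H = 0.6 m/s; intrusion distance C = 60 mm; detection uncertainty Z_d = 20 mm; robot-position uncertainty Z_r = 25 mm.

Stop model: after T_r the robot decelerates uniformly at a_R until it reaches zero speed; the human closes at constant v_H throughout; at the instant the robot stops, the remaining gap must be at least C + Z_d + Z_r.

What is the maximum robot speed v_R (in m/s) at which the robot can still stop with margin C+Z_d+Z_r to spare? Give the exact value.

quadratic (1)·v² + (33/25)·v + (-4977/2000) = 0
  disc = (33/25)² − 4·(1)·(-4977/2000) = 29241/2500 ; √disc = 171/50
  v_R = (−(33/25) + 171/50) / (2·(1)) = 21/20 m/s
check:
stop time T_s = (21/20)/(1/2) = 2.1000 s
robot in T_r: 1.0500·0.1200 = 0.1260 m
robot under decel: 1.0500²/(2·0.5000) = 1.1025 m
person approaches 0.6000·(0.1200+2.1000) = 1.3320 m
C+Z_d+Z_r = 0.0600+0.0200+0.0250 = 0.1050 m
sum ≈ 0.1260+1.1025+1.3320+0.1050 ≈ 2.6655 m = S ✓

v_R_max = 21/20 m/s = 1.0500 m/s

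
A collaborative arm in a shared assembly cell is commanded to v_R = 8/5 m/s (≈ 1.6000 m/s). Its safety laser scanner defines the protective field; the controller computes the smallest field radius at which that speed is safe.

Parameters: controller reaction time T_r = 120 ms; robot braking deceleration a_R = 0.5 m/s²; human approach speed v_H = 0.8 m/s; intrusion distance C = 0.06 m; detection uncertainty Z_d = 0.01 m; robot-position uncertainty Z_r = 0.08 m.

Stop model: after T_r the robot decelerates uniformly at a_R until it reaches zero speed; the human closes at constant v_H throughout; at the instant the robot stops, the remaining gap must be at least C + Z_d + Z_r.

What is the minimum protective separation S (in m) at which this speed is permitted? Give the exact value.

S_min = 2779/500 m = 5.5580 m

T_s = v_R/a_R = (8/5)/(1/2) = 3.2000 s
robot covers v_R·T_r = 1.6000·0.1200 = 0.1920 m before braking
robot covers 1.6000·3.2000 − ½·0.5000·3.2000² = 2.5600 m while stopping
human over T_r+T_s: 0.8000·(0.1200+3.2000) = 2.6560 m
residual clearance needed = 0.0600+0.0100+0.0800 = 0.1500 m
S_min ≈ 0.1920+2.5600+2.6560+0.1500  ⇒  S_min = 2779/500 m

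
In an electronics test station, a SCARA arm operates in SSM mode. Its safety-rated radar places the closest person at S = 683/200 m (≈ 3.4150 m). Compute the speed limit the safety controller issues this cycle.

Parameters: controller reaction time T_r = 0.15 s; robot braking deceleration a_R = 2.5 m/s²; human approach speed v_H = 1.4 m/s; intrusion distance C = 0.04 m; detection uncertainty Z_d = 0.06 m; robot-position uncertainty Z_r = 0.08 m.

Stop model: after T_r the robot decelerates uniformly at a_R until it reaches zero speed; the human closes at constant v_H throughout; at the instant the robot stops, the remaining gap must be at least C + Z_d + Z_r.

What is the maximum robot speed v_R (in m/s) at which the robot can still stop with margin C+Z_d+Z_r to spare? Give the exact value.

v_R_max = 5/2 m/s = 2.5000 m/s

quadratic (1/5)·v² + (71/100)·v + (-121/40) = 0
  disc = (71/100)² − 4·(1/5)·(-121/40) = 29241/10000 ; √disc = 171/100
  v_R = (−(71/100) + 171/100) / (2·(1/5)) = 5/2 m/s
check:
stop time T_s = (5/2)/(5/2) = 1.0000 s
robot in T_r: 2.5000·0.1500 = 0.3750 m
robot covers 2.5000·1.0000 − ½·2.5000·1.0000² = 1.2500 m while stopping
human closes 1.4000·1.1500 = 1.6100 m
C+Z_d+Z_r = 0.0400+0.0600+0.0800 = 0.1800 m
sum ≈ 0.3750+1.2500+1.6100+0.1800 ≈ 3.4150 m = S ✓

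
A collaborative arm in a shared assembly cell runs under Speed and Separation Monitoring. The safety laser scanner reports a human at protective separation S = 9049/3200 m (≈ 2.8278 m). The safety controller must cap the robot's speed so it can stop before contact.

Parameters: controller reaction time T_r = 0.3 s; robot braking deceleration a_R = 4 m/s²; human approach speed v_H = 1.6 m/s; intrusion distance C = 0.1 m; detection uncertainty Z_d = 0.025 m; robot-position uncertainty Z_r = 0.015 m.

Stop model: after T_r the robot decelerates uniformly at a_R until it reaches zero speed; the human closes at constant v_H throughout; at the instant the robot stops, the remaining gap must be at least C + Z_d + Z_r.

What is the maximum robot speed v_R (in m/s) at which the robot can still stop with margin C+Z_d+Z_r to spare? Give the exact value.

at the boundary: (1/8)·v² + (7/10)·v + (-1413/640) = 0
  disc = (7/10)² − 4·(1/8)·(-1413/640) = 10201/6400 ; √disc = 101/80
  v_R = (−(7/10) + 101/80) / (2·(1/8)) = 9/4 m/s
check:
braking lasts T_s = (9/4)/4 = 0.5625 s
reaction-phase robot travel = 2.2500·0.3000 = 0.6750 m
robot under decel: 2.2500²/(2·4.0000) = 0.6328 m
person approaches 1.6000·(0.3000+0.5625) = 1.3800 m
margins: 0.1000+0.0250+0.0150 = 0.1400 m
sum ≈ 0.6750+0.6328+1.3800+0.1400 ≈ 2.8278 m = S ✓

v_R_max = 9/4 m/s = 2.2500 m/s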